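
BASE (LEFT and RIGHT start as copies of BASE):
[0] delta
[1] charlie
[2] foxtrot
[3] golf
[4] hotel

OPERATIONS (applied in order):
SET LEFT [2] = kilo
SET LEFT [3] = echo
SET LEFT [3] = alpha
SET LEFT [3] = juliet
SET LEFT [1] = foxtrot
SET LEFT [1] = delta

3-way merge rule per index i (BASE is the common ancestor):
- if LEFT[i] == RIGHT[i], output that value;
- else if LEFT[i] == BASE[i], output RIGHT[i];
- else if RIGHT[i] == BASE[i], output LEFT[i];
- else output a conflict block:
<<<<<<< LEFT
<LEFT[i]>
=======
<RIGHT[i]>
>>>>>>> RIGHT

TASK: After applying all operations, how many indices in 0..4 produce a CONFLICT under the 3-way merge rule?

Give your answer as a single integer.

Answer: 0

Derivation:
Final LEFT:  [delta, delta, kilo, juliet, hotel]
Final RIGHT: [delta, charlie, foxtrot, golf, hotel]
i=0: L=delta R=delta -> agree -> delta
i=1: L=delta, R=charlie=BASE -> take LEFT -> delta
i=2: L=kilo, R=foxtrot=BASE -> take LEFT -> kilo
i=3: L=juliet, R=golf=BASE -> take LEFT -> juliet
i=4: L=hotel R=hotel -> agree -> hotel
Conflict count: 0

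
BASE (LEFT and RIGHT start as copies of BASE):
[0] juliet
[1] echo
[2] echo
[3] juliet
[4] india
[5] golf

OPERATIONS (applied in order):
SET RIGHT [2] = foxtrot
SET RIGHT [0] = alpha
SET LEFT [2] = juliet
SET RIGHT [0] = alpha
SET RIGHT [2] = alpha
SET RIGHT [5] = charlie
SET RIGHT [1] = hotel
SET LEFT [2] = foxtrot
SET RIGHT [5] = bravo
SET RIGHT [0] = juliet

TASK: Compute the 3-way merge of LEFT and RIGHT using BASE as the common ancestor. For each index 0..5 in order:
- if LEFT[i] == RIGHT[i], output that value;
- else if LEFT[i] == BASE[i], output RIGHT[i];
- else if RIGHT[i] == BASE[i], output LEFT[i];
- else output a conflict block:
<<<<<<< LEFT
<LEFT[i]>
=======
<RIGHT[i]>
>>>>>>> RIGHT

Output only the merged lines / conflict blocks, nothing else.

Final LEFT:  [juliet, echo, foxtrot, juliet, india, golf]
Final RIGHT: [juliet, hotel, alpha, juliet, india, bravo]
i=0: L=juliet R=juliet -> agree -> juliet
i=1: L=echo=BASE, R=hotel -> take RIGHT -> hotel
i=2: BASE=echo L=foxtrot R=alpha all differ -> CONFLICT
i=3: L=juliet R=juliet -> agree -> juliet
i=4: L=india R=india -> agree -> india
i=5: L=golf=BASE, R=bravo -> take RIGHT -> bravo

Answer: juliet
hotel
<<<<<<< LEFT
foxtrot
=======
alpha
>>>>>>> RIGHT
juliet
india
bravo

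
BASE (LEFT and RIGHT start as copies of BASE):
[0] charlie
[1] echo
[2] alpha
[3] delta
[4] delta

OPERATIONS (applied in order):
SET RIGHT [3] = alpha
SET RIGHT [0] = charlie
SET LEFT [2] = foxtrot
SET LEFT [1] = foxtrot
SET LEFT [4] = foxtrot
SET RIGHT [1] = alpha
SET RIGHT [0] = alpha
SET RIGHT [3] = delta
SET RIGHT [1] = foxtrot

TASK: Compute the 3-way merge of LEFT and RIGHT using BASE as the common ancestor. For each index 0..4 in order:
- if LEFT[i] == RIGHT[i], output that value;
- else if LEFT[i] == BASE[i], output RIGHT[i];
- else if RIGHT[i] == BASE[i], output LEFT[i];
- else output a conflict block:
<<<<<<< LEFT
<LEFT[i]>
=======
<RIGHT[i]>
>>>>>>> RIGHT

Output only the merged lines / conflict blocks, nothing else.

Answer: alpha
foxtrot
foxtrot
delta
foxtrot

Derivation:
Final LEFT:  [charlie, foxtrot, foxtrot, delta, foxtrot]
Final RIGHT: [alpha, foxtrot, alpha, delta, delta]
i=0: L=charlie=BASE, R=alpha -> take RIGHT -> alpha
i=1: L=foxtrot R=foxtrot -> agree -> foxtrot
i=2: L=foxtrot, R=alpha=BASE -> take LEFT -> foxtrot
i=3: L=delta R=delta -> agree -> delta
i=4: L=foxtrot, R=delta=BASE -> take LEFT -> foxtrot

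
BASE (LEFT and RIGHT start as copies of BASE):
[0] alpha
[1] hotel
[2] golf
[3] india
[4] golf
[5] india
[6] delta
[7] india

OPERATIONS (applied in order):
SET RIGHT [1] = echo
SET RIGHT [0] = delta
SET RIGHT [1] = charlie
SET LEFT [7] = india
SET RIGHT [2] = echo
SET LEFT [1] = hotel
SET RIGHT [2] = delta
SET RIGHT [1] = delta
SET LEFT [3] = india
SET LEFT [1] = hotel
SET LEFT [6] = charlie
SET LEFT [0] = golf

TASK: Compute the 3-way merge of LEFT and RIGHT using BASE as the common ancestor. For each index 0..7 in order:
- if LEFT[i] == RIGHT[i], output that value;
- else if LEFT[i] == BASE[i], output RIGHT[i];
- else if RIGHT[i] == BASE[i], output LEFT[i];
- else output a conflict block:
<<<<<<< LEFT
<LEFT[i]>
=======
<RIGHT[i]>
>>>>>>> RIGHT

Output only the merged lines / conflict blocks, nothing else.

Final LEFT:  [golf, hotel, golf, india, golf, india, charlie, india]
Final RIGHT: [delta, delta, delta, india, golf, india, delta, india]
i=0: BASE=alpha L=golf R=delta all differ -> CONFLICT
i=1: L=hotel=BASE, R=delta -> take RIGHT -> delta
i=2: L=golf=BASE, R=delta -> take RIGHT -> delta
i=3: L=india R=india -> agree -> india
i=4: L=golf R=golf -> agree -> golf
i=5: L=india R=india -> agree -> india
i=6: L=charlie, R=delta=BASE -> take LEFT -> charlie
i=7: L=india R=india -> agree -> india

Answer: <<<<<<< LEFT
golf
=======
delta
>>>>>>> RIGHT
delta
delta
india
golf
india
charlie
india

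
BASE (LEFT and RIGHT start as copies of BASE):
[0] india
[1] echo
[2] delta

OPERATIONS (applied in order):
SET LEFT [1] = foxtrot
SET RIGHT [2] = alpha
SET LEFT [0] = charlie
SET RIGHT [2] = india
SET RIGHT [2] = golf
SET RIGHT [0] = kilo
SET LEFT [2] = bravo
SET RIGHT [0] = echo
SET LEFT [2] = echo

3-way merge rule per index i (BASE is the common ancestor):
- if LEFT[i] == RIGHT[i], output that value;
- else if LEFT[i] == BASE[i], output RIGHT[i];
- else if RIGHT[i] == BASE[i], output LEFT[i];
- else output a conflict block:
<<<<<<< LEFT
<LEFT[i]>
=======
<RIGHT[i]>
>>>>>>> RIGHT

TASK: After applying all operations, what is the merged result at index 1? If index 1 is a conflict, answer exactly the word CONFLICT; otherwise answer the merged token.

Answer: foxtrot

Derivation:
Final LEFT:  [charlie, foxtrot, echo]
Final RIGHT: [echo, echo, golf]
i=0: BASE=india L=charlie R=echo all differ -> CONFLICT
i=1: L=foxtrot, R=echo=BASE -> take LEFT -> foxtrot
i=2: BASE=delta L=echo R=golf all differ -> CONFLICT
Index 1 -> foxtrot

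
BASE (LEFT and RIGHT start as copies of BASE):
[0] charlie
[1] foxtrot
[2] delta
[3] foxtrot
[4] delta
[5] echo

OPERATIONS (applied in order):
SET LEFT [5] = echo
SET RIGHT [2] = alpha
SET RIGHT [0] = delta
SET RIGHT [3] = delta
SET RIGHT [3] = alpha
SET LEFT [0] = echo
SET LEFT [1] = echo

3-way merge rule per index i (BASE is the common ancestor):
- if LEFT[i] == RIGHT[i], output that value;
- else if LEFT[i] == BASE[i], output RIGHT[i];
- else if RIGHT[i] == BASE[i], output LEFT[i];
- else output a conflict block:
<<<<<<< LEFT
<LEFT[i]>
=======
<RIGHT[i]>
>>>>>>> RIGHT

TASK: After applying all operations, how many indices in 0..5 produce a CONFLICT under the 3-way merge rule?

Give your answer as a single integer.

Final LEFT:  [echo, echo, delta, foxtrot, delta, echo]
Final RIGHT: [delta, foxtrot, alpha, alpha, delta, echo]
i=0: BASE=charlie L=echo R=delta all differ -> CONFLICT
i=1: L=echo, R=foxtrot=BASE -> take LEFT -> echo
i=2: L=delta=BASE, R=alpha -> take RIGHT -> alpha
i=3: L=foxtrot=BASE, R=alpha -> take RIGHT -> alpha
i=4: L=delta R=delta -> agree -> delta
i=5: L=echo R=echo -> agree -> echo
Conflict count: 1

Answer: 1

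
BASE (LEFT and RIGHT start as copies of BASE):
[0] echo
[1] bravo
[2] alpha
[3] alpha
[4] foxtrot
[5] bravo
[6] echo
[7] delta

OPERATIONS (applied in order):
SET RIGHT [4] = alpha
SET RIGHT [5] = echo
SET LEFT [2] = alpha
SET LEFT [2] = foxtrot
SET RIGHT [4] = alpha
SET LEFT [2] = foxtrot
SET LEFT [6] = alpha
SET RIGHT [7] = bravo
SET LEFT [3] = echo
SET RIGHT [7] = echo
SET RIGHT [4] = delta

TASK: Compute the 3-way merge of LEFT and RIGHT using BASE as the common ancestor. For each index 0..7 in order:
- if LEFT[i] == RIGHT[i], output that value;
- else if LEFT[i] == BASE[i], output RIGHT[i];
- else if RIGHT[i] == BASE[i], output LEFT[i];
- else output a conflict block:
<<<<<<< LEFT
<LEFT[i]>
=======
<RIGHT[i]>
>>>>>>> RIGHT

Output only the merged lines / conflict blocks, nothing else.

Answer: echo
bravo
foxtrot
echo
delta
echo
alpha
echo

Derivation:
Final LEFT:  [echo, bravo, foxtrot, echo, foxtrot, bravo, alpha, delta]
Final RIGHT: [echo, bravo, alpha, alpha, delta, echo, echo, echo]
i=0: L=echo R=echo -> agree -> echo
i=1: L=bravo R=bravo -> agree -> bravo
i=2: L=foxtrot, R=alpha=BASE -> take LEFT -> foxtrot
i=3: L=echo, R=alpha=BASE -> take LEFT -> echo
i=4: L=foxtrot=BASE, R=delta -> take RIGHT -> delta
i=5: L=bravo=BASE, R=echo -> take RIGHT -> echo
i=6: L=alpha, R=echo=BASE -> take LEFT -> alpha
i=7: L=delta=BASE, R=echo -> take RIGHT -> echo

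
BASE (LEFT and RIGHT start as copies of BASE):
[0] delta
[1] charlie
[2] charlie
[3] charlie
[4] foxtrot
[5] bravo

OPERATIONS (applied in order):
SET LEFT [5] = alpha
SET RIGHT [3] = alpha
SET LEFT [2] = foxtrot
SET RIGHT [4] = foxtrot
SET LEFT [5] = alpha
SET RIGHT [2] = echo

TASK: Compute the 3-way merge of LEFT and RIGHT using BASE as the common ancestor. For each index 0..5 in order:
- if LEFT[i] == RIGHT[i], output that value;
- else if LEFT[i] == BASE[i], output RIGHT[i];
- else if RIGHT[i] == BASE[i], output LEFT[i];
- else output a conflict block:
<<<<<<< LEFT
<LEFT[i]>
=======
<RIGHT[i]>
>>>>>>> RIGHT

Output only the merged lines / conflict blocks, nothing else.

Final LEFT:  [delta, charlie, foxtrot, charlie, foxtrot, alpha]
Final RIGHT: [delta, charlie, echo, alpha, foxtrot, bravo]
i=0: L=delta R=delta -> agree -> delta
i=1: L=charlie R=charlie -> agree -> charlie
i=2: BASE=charlie L=foxtrot R=echo all differ -> CONFLICT
i=3: L=charlie=BASE, R=alpha -> take RIGHT -> alpha
i=4: L=foxtrot R=foxtrot -> agree -> foxtrot
i=5: L=alpha, R=bravo=BASE -> take LEFT -> alpha

Answer: delta
charlie
<<<<<<< LEFT
foxtrot
=======
echo
>>>>>>> RIGHT
alpha
foxtrot
alpha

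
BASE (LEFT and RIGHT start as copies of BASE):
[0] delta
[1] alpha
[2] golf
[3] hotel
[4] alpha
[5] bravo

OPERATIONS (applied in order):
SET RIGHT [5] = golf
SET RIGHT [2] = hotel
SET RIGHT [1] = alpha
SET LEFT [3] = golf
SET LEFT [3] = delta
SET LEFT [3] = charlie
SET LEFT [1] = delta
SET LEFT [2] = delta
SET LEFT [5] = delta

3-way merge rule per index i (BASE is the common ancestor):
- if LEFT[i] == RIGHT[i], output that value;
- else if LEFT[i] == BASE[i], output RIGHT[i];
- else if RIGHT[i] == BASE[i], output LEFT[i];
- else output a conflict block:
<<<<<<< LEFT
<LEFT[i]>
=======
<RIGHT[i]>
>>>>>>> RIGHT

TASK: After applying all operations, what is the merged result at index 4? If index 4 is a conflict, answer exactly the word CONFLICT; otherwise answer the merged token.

Final LEFT:  [delta, delta, delta, charlie, alpha, delta]
Final RIGHT: [delta, alpha, hotel, hotel, alpha, golf]
i=0: L=delta R=delta -> agree -> delta
i=1: L=delta, R=alpha=BASE -> take LEFT -> delta
i=2: BASE=golf L=delta R=hotel all differ -> CONFLICT
i=3: L=charlie, R=hotel=BASE -> take LEFT -> charlie
i=4: L=alpha R=alpha -> agree -> alpha
i=5: BASE=bravo L=delta R=golf all differ -> CONFLICT
Index 4 -> alpha

Answer: alpha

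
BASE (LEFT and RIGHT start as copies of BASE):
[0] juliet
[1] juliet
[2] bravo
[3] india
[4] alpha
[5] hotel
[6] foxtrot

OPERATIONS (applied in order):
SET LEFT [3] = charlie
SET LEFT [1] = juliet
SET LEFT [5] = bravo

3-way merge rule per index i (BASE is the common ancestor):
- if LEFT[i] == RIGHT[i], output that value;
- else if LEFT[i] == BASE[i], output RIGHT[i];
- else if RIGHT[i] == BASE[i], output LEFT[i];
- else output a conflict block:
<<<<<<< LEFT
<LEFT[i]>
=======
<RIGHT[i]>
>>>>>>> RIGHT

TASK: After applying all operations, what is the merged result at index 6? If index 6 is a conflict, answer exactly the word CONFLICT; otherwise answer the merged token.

Final LEFT:  [juliet, juliet, bravo, charlie, alpha, bravo, foxtrot]
Final RIGHT: [juliet, juliet, bravo, india, alpha, hotel, foxtrot]
i=0: L=juliet R=juliet -> agree -> juliet
i=1: L=juliet R=juliet -> agree -> juliet
i=2: L=bravo R=bravo -> agree -> bravo
i=3: L=charlie, R=india=BASE -> take LEFT -> charlie
i=4: L=alpha R=alpha -> agree -> alpha
i=5: L=bravo, R=hotel=BASE -> take LEFT -> bravo
i=6: L=foxtrot R=foxtrot -> agree -> foxtrot
Index 6 -> foxtrot

Answer: foxtrot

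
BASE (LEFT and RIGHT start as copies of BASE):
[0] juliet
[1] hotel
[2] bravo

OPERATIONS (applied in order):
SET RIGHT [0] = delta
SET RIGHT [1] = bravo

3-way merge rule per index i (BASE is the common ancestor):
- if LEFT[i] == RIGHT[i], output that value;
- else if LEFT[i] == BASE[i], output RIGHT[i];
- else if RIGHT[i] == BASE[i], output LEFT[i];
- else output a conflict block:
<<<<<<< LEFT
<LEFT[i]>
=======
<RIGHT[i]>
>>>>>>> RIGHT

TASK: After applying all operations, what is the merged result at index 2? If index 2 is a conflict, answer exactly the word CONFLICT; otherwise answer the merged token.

Final LEFT:  [juliet, hotel, bravo]
Final RIGHT: [delta, bravo, bravo]
i=0: L=juliet=BASE, R=delta -> take RIGHT -> delta
i=1: L=hotel=BASE, R=bravo -> take RIGHT -> bravo
i=2: L=bravo R=bravo -> agree -> bravo
Index 2 -> bravo

Answer: bravo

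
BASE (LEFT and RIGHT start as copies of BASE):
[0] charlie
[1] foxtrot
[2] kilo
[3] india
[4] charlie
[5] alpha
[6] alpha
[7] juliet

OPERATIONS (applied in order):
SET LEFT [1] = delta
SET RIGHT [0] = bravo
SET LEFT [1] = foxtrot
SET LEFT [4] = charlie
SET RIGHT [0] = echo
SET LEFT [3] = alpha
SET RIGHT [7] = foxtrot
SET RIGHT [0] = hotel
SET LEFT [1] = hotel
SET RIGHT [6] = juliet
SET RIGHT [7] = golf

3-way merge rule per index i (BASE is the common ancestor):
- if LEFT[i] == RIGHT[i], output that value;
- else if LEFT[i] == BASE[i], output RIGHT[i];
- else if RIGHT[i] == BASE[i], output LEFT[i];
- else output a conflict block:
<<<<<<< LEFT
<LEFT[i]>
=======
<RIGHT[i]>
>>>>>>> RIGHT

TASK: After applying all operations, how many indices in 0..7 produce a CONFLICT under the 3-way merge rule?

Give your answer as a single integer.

Final LEFT:  [charlie, hotel, kilo, alpha, charlie, alpha, alpha, juliet]
Final RIGHT: [hotel, foxtrot, kilo, india, charlie, alpha, juliet, golf]
i=0: L=charlie=BASE, R=hotel -> take RIGHT -> hotel
i=1: L=hotel, R=foxtrot=BASE -> take LEFT -> hotel
i=2: L=kilo R=kilo -> agree -> kilo
i=3: L=alpha, R=india=BASE -> take LEFT -> alpha
i=4: L=charlie R=charlie -> agree -> charlie
i=5: L=alpha R=alpha -> agree -> alpha
i=6: L=alpha=BASE, R=juliet -> take RIGHT -> juliet
i=7: L=juliet=BASE, R=golf -> take RIGHT -> golf
Conflict count: 0

Answer: 0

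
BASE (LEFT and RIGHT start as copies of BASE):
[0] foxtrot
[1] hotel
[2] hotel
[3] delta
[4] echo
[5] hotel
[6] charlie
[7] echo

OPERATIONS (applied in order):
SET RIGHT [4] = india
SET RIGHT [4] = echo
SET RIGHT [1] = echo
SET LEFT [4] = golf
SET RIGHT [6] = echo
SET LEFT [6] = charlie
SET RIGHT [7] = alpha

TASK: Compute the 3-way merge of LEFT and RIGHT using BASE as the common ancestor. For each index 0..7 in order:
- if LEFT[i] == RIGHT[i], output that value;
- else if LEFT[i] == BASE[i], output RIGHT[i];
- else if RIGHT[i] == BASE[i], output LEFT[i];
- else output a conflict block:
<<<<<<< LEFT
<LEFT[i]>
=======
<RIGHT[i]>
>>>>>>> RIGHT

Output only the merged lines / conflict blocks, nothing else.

Answer: foxtrot
echo
hotel
delta
golf
hotel
echo
alpha

Derivation:
Final LEFT:  [foxtrot, hotel, hotel, delta, golf, hotel, charlie, echo]
Final RIGHT: [foxtrot, echo, hotel, delta, echo, hotel, echo, alpha]
i=0: L=foxtrot R=foxtrot -> agree -> foxtrot
i=1: L=hotel=BASE, R=echo -> take RIGHT -> echo
i=2: L=hotel R=hotel -> agree -> hotel
i=3: L=delta R=delta -> agree -> delta
i=4: L=golf, R=echo=BASE -> take LEFT -> golf
i=5: L=hotel R=hotel -> agree -> hotel
i=6: L=charlie=BASE, R=echo -> take RIGHT -> echo
i=7: L=echo=BASE, R=alpha -> take RIGHT -> alpha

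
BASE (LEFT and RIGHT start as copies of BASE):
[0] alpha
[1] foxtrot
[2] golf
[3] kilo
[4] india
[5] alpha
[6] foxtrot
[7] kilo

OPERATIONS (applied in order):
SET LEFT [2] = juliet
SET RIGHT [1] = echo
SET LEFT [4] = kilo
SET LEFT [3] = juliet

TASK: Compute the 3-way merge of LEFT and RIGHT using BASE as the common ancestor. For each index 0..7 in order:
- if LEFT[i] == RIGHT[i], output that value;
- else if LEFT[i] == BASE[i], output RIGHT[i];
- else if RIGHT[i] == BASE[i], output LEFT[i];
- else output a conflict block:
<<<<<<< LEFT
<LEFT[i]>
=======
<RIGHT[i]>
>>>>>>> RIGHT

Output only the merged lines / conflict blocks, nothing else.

Answer: alpha
echo
juliet
juliet
kilo
alpha
foxtrot
kilo

Derivation:
Final LEFT:  [alpha, foxtrot, juliet, juliet, kilo, alpha, foxtrot, kilo]
Final RIGHT: [alpha, echo, golf, kilo, india, alpha, foxtrot, kilo]
i=0: L=alpha R=alpha -> agree -> alpha
i=1: L=foxtrot=BASE, R=echo -> take RIGHT -> echo
i=2: L=juliet, R=golf=BASE -> take LEFT -> juliet
i=3: L=juliet, R=kilo=BASE -> take LEFT -> juliet
i=4: L=kilo, R=india=BASE -> take LEFT -> kilo
i=5: L=alpha R=alpha -> agree -> alpha
i=6: L=foxtrot R=foxtrot -> agree -> foxtrot
i=7: L=kilo R=kilo -> agree -> kilo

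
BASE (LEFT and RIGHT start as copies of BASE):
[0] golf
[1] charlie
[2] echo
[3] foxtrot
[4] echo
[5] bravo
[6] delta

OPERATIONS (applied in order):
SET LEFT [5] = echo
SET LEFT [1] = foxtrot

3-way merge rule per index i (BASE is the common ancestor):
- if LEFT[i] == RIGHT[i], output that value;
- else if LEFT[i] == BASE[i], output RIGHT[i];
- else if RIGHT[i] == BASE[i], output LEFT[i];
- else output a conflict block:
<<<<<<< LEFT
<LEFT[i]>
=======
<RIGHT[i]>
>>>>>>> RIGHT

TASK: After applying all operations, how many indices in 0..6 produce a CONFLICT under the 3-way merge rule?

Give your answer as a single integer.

Final LEFT:  [golf, foxtrot, echo, foxtrot, echo, echo, delta]
Final RIGHT: [golf, charlie, echo, foxtrot, echo, bravo, delta]
i=0: L=golf R=golf -> agree -> golf
i=1: L=foxtrot, R=charlie=BASE -> take LEFT -> foxtrot
i=2: L=echo R=echo -> agree -> echo
i=3: L=foxtrot R=foxtrot -> agree -> foxtrot
i=4: L=echo R=echo -> agree -> echo
i=5: L=echo, R=bravo=BASE -> take LEFT -> echo
i=6: L=delta R=delta -> agree -> delta
Conflict count: 0

Answer: 0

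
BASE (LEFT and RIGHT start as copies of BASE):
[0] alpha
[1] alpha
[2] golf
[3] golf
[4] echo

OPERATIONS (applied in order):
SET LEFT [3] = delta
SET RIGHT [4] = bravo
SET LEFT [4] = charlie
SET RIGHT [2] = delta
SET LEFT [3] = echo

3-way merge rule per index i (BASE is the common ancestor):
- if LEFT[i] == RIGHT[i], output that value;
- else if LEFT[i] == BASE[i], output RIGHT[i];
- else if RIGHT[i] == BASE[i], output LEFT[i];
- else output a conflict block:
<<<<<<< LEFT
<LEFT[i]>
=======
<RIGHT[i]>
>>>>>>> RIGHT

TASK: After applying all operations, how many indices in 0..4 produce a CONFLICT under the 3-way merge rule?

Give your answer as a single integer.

Answer: 1

Derivation:
Final LEFT:  [alpha, alpha, golf, echo, charlie]
Final RIGHT: [alpha, alpha, delta, golf, bravo]
i=0: L=alpha R=alpha -> agree -> alpha
i=1: L=alpha R=alpha -> agree -> alpha
i=2: L=golf=BASE, R=delta -> take RIGHT -> delta
i=3: L=echo, R=golf=BASE -> take LEFT -> echo
i=4: BASE=echo L=charlie R=bravo all differ -> CONFLICT
Conflict count: 1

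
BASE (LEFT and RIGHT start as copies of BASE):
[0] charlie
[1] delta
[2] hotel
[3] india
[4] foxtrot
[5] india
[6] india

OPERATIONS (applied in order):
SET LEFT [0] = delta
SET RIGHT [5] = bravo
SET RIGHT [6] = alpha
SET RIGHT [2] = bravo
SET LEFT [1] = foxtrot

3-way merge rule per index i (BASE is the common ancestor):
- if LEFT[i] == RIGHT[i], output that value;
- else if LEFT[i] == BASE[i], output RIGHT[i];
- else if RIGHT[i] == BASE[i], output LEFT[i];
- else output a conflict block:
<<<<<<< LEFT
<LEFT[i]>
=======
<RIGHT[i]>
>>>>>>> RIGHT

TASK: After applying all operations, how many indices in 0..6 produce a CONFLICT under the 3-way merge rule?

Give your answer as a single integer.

Answer: 0

Derivation:
Final LEFT:  [delta, foxtrot, hotel, india, foxtrot, india, india]
Final RIGHT: [charlie, delta, bravo, india, foxtrot, bravo, alpha]
i=0: L=delta, R=charlie=BASE -> take LEFT -> delta
i=1: L=foxtrot, R=delta=BASE -> take LEFT -> foxtrot
i=2: L=hotel=BASE, R=bravo -> take RIGHT -> bravo
i=3: L=india R=india -> agree -> india
i=4: L=foxtrot R=foxtrot -> agree -> foxtrot
i=5: L=india=BASE, R=bravo -> take RIGHT -> bravo
i=6: L=india=BASE, R=alpha -> take RIGHT -> alpha
Conflict count: 0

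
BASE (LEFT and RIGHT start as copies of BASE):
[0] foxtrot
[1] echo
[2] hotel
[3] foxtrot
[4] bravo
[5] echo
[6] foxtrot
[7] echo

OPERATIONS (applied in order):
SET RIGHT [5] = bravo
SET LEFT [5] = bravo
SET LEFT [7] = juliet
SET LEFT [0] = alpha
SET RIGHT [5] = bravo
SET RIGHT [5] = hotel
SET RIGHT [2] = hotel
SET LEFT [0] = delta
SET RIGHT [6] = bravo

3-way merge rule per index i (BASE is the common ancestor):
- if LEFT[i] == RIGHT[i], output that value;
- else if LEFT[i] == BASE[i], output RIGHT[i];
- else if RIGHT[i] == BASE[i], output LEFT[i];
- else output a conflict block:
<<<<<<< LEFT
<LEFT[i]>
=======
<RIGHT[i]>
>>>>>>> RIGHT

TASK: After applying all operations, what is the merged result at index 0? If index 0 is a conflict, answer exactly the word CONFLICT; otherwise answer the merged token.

Final LEFT:  [delta, echo, hotel, foxtrot, bravo, bravo, foxtrot, juliet]
Final RIGHT: [foxtrot, echo, hotel, foxtrot, bravo, hotel, bravo, echo]
i=0: L=delta, R=foxtrot=BASE -> take LEFT -> delta
i=1: L=echo R=echo -> agree -> echo
i=2: L=hotel R=hotel -> agree -> hotel
i=3: L=foxtrot R=foxtrot -> agree -> foxtrot
i=4: L=bravo R=bravo -> agree -> bravo
i=5: BASE=echo L=bravo R=hotel all differ -> CONFLICT
i=6: L=foxtrot=BASE, R=bravo -> take RIGHT -> bravo
i=7: L=juliet, R=echo=BASE -> take LEFT -> juliet
Index 0 -> delta

Answer: delta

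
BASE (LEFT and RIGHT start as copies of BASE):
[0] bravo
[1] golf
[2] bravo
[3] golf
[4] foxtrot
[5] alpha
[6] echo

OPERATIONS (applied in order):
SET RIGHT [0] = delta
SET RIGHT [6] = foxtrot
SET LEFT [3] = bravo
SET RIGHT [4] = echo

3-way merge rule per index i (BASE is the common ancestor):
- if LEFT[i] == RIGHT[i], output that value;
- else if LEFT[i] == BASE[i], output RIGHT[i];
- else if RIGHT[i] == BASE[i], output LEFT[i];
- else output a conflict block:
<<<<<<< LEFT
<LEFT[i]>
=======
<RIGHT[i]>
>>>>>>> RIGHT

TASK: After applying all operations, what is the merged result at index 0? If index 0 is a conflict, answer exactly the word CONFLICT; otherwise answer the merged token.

Final LEFT:  [bravo, golf, bravo, bravo, foxtrot, alpha, echo]
Final RIGHT: [delta, golf, bravo, golf, echo, alpha, foxtrot]
i=0: L=bravo=BASE, R=delta -> take RIGHT -> delta
i=1: L=golf R=golf -> agree -> golf
i=2: L=bravo R=bravo -> agree -> bravo
i=3: L=bravo, R=golf=BASE -> take LEFT -> bravo
i=4: L=foxtrot=BASE, R=echo -> take RIGHT -> echo
i=5: L=alpha R=alpha -> agree -> alpha
i=6: L=echo=BASE, R=foxtrot -> take RIGHT -> foxtrot
Index 0 -> delta

Answer: delta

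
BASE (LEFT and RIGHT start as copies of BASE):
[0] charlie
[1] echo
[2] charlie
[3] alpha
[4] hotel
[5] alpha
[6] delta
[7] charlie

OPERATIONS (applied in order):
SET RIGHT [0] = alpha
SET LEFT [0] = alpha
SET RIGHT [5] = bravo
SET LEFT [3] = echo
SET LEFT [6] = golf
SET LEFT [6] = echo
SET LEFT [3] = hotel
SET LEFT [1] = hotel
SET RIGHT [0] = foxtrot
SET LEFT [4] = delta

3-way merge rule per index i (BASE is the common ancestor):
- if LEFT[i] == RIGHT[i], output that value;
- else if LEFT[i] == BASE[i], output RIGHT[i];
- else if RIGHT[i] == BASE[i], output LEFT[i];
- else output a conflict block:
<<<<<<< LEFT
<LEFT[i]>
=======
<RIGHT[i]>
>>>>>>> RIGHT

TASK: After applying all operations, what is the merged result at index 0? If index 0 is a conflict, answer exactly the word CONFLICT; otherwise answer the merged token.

Answer: CONFLICT

Derivation:
Final LEFT:  [alpha, hotel, charlie, hotel, delta, alpha, echo, charlie]
Final RIGHT: [foxtrot, echo, charlie, alpha, hotel, bravo, delta, charlie]
i=0: BASE=charlie L=alpha R=foxtrot all differ -> CONFLICT
i=1: L=hotel, R=echo=BASE -> take LEFT -> hotel
i=2: L=charlie R=charlie -> agree -> charlie
i=3: L=hotel, R=alpha=BASE -> take LEFT -> hotel
i=4: L=delta, R=hotel=BASE -> take LEFT -> delta
i=5: L=alpha=BASE, R=bravo -> take RIGHT -> bravo
i=6: L=echo, R=delta=BASE -> take LEFT -> echo
i=7: L=charlie R=charlie -> agree -> charlie
Index 0 -> CONFLICT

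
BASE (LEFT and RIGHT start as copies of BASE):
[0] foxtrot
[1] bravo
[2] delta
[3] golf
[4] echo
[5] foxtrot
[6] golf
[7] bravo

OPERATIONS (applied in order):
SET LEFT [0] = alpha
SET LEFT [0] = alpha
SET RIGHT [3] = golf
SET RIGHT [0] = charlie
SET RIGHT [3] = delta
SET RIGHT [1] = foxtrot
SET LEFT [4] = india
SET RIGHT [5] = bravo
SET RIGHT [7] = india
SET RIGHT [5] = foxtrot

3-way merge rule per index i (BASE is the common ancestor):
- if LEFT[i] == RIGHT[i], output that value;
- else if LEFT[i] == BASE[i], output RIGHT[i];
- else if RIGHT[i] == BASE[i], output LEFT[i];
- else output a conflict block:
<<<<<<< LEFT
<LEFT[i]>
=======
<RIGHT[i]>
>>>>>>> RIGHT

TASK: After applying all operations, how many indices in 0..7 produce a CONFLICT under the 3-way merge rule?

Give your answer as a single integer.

Answer: 1

Derivation:
Final LEFT:  [alpha, bravo, delta, golf, india, foxtrot, golf, bravo]
Final RIGHT: [charlie, foxtrot, delta, delta, echo, foxtrot, golf, india]
i=0: BASE=foxtrot L=alpha R=charlie all differ -> CONFLICT
i=1: L=bravo=BASE, R=foxtrot -> take RIGHT -> foxtrot
i=2: L=delta R=delta -> agree -> delta
i=3: L=golf=BASE, R=delta -> take RIGHT -> delta
i=4: L=india, R=echo=BASE -> take LEFT -> india
i=5: L=foxtrot R=foxtrot -> agree -> foxtrot
i=6: L=golf R=golf -> agree -> golf
i=7: L=bravo=BASE, R=india -> take RIGHT -> india
Conflict count: 1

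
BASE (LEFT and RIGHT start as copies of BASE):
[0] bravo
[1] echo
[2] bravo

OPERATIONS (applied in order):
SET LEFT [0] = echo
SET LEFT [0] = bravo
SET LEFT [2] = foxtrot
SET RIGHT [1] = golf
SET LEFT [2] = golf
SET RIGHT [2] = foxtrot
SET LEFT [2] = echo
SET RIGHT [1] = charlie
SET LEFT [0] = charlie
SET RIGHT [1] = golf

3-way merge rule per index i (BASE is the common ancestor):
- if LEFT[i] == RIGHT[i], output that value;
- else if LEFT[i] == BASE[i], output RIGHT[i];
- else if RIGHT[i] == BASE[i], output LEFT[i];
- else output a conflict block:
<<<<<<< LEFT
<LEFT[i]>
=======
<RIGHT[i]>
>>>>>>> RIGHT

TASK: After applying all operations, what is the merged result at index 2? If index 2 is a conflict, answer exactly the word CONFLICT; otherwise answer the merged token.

Final LEFT:  [charlie, echo, echo]
Final RIGHT: [bravo, golf, foxtrot]
i=0: L=charlie, R=bravo=BASE -> take LEFT -> charlie
i=1: L=echo=BASE, R=golf -> take RIGHT -> golf
i=2: BASE=bravo L=echo R=foxtrot all differ -> CONFLICT
Index 2 -> CONFLICT

Answer: CONFLICT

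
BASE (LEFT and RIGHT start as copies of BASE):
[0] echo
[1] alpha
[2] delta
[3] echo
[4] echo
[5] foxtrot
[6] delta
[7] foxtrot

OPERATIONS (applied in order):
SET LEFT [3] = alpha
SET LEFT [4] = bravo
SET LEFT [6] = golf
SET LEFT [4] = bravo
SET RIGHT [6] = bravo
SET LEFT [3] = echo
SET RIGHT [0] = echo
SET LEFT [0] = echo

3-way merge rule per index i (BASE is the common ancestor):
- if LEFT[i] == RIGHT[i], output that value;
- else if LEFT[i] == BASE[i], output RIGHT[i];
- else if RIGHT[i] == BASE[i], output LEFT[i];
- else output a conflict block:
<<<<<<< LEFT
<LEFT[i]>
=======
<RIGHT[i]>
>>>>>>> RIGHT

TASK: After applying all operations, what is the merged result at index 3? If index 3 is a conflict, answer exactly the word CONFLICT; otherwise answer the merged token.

Final LEFT:  [echo, alpha, delta, echo, bravo, foxtrot, golf, foxtrot]
Final RIGHT: [echo, alpha, delta, echo, echo, foxtrot, bravo, foxtrot]
i=0: L=echo R=echo -> agree -> echo
i=1: L=alpha R=alpha -> agree -> alpha
i=2: L=delta R=delta -> agree -> delta
i=3: L=echo R=echo -> agree -> echo
i=4: L=bravo, R=echo=BASE -> take LEFT -> bravo
i=5: L=foxtrot R=foxtrot -> agree -> foxtrot
i=6: BASE=delta L=golf R=bravo all differ -> CONFLICT
i=7: L=foxtrot R=foxtrot -> agree -> foxtrot
Index 3 -> echo

Answer: echo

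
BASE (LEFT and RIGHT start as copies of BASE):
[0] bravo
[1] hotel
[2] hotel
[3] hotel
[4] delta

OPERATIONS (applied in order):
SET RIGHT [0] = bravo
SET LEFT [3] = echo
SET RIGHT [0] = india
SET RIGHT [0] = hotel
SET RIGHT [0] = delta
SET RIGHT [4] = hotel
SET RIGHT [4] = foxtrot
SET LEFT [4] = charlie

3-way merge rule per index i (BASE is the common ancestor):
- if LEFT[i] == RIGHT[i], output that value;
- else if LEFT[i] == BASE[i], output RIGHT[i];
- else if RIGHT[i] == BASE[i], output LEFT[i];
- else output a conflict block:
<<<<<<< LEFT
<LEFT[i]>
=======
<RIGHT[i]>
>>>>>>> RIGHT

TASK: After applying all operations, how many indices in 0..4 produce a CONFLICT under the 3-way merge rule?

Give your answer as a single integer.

Final LEFT:  [bravo, hotel, hotel, echo, charlie]
Final RIGHT: [delta, hotel, hotel, hotel, foxtrot]
i=0: L=bravo=BASE, R=delta -> take RIGHT -> delta
i=1: L=hotel R=hotel -> agree -> hotel
i=2: L=hotel R=hotel -> agree -> hotel
i=3: L=echo, R=hotel=BASE -> take LEFT -> echo
i=4: BASE=delta L=charlie R=foxtrot all differ -> CONFLICT
Conflict count: 1

Answer: 1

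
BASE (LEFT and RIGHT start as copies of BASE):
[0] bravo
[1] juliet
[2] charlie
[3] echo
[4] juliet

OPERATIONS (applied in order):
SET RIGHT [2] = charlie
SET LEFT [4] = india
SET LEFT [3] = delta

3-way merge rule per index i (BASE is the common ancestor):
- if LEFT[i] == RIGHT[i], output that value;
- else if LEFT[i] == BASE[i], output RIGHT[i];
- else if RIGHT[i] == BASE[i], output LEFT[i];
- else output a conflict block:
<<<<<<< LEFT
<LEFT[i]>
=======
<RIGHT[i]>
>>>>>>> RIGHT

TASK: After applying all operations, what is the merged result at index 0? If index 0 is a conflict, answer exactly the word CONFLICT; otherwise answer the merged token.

Final LEFT:  [bravo, juliet, charlie, delta, india]
Final RIGHT: [bravo, juliet, charlie, echo, juliet]
i=0: L=bravo R=bravo -> agree -> bravo
i=1: L=juliet R=juliet -> agree -> juliet
i=2: L=charlie R=charlie -> agree -> charlie
i=3: L=delta, R=echo=BASE -> take LEFT -> delta
i=4: L=india, R=juliet=BASE -> take LEFT -> india
Index 0 -> bravo

Answer: bravo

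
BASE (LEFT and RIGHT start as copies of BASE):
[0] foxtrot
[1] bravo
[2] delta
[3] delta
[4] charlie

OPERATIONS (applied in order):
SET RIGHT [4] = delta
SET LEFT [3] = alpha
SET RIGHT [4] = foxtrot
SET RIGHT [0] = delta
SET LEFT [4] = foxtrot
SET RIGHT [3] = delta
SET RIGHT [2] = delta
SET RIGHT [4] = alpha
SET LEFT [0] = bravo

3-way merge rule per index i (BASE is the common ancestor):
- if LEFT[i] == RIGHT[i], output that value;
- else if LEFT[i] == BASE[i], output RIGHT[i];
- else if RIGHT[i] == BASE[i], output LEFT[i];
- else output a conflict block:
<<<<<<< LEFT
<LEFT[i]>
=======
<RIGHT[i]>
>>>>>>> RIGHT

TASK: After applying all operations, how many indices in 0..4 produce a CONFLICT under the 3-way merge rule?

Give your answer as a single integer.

Final LEFT:  [bravo, bravo, delta, alpha, foxtrot]
Final RIGHT: [delta, bravo, delta, delta, alpha]
i=0: BASE=foxtrot L=bravo R=delta all differ -> CONFLICT
i=1: L=bravo R=bravo -> agree -> bravo
i=2: L=delta R=delta -> agree -> delta
i=3: L=alpha, R=delta=BASE -> take LEFT -> alpha
i=4: BASE=charlie L=foxtrot R=alpha all differ -> CONFLICT
Conflict count: 2

Answer: 2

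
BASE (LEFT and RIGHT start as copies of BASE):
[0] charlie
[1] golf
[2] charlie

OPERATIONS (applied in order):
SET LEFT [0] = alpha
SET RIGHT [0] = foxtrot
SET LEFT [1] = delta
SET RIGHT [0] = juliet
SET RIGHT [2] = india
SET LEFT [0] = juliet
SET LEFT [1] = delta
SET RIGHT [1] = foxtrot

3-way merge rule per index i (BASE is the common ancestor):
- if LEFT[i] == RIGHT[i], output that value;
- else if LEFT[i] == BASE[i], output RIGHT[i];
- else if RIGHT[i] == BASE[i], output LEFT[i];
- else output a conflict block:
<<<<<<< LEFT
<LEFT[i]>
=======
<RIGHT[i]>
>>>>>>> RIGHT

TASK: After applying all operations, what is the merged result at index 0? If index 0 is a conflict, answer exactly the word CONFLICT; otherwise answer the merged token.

Final LEFT:  [juliet, delta, charlie]
Final RIGHT: [juliet, foxtrot, india]
i=0: L=juliet R=juliet -> agree -> juliet
i=1: BASE=golf L=delta R=foxtrot all differ -> CONFLICT
i=2: L=charlie=BASE, R=india -> take RIGHT -> india
Index 0 -> juliet

Answer: juliet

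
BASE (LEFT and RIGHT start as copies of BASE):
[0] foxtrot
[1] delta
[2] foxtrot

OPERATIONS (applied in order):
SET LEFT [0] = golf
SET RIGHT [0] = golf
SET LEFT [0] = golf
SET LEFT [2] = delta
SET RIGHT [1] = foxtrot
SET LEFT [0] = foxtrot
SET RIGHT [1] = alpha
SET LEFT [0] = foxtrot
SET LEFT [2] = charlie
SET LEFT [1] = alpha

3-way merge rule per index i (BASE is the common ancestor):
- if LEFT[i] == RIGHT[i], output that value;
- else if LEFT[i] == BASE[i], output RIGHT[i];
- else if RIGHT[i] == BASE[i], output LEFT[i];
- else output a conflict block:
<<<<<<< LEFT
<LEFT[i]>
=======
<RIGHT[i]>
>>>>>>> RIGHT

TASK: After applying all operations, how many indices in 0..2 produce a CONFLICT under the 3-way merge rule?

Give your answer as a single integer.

Answer: 0

Derivation:
Final LEFT:  [foxtrot, alpha, charlie]
Final RIGHT: [golf, alpha, foxtrot]
i=0: L=foxtrot=BASE, R=golf -> take RIGHT -> golf
i=1: L=alpha R=alpha -> agree -> alpha
i=2: L=charlie, R=foxtrot=BASE -> take LEFT -> charlie
Conflict count: 0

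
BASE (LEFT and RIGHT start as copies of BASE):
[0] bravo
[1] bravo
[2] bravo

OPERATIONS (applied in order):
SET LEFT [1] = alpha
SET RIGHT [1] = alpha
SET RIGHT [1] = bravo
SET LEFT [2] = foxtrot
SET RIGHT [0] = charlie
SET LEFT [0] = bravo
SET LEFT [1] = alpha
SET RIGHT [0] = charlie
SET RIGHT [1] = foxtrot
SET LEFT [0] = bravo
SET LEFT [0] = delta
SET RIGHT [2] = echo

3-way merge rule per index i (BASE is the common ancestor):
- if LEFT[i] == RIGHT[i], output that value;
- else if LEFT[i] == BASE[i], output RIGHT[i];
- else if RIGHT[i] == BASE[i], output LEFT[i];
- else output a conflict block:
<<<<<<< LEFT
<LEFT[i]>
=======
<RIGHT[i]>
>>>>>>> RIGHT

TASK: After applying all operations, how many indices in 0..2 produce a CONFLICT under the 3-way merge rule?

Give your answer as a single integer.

Answer: 3

Derivation:
Final LEFT:  [delta, alpha, foxtrot]
Final RIGHT: [charlie, foxtrot, echo]
i=0: BASE=bravo L=delta R=charlie all differ -> CONFLICT
i=1: BASE=bravo L=alpha R=foxtrot all differ -> CONFLICT
i=2: BASE=bravo L=foxtrot R=echo all differ -> CONFLICT
Conflict count: 3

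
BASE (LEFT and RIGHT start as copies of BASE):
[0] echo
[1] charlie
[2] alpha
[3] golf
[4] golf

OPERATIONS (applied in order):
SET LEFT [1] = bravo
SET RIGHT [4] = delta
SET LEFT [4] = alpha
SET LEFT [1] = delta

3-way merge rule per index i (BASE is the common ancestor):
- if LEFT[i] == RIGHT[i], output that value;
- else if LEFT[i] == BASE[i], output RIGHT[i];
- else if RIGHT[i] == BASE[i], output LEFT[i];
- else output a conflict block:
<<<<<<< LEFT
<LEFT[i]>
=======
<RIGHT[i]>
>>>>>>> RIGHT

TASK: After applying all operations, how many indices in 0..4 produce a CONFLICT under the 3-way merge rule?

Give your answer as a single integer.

Answer: 1

Derivation:
Final LEFT:  [echo, delta, alpha, golf, alpha]
Final RIGHT: [echo, charlie, alpha, golf, delta]
i=0: L=echo R=echo -> agree -> echo
i=1: L=delta, R=charlie=BASE -> take LEFT -> delta
i=2: L=alpha R=alpha -> agree -> alpha
i=3: L=golf R=golf -> agree -> golf
i=4: BASE=golf L=alpha R=delta all differ -> CONFLICT
Conflict count: 1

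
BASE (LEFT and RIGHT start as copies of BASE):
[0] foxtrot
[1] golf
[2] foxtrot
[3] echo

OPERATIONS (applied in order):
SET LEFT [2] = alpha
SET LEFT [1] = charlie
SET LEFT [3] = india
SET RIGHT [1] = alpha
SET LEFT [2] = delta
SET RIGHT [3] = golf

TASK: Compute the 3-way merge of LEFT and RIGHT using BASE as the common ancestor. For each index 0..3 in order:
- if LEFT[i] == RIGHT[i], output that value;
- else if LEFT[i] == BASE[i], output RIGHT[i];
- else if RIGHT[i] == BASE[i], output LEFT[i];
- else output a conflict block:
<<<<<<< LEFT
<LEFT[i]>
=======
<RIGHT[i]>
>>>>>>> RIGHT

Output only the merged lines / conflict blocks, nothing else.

Final LEFT:  [foxtrot, charlie, delta, india]
Final RIGHT: [foxtrot, alpha, foxtrot, golf]
i=0: L=foxtrot R=foxtrot -> agree -> foxtrot
i=1: BASE=golf L=charlie R=alpha all differ -> CONFLICT
i=2: L=delta, R=foxtrot=BASE -> take LEFT -> delta
i=3: BASE=echo L=india R=golf all differ -> CONFLICT

Answer: foxtrot
<<<<<<< LEFT
charlie
=======
alpha
>>>>>>> RIGHT
delta
<<<<<<< LEFT
india
=======
golf
>>>>>>> RIGHT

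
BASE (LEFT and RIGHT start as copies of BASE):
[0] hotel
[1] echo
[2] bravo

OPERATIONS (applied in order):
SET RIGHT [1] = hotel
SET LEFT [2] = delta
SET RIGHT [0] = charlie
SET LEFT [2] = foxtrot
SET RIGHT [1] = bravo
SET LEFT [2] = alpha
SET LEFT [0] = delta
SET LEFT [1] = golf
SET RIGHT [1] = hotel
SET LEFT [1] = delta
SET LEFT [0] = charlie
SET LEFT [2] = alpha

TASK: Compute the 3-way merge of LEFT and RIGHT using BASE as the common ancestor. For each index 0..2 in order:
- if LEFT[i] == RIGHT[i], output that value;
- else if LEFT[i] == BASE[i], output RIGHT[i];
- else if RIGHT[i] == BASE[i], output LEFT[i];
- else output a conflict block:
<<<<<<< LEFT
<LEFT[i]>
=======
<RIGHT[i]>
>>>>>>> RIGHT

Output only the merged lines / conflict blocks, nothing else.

Answer: charlie
<<<<<<< LEFT
delta
=======
hotel
>>>>>>> RIGHT
alpha

Derivation:
Final LEFT:  [charlie, delta, alpha]
Final RIGHT: [charlie, hotel, bravo]
i=0: L=charlie R=charlie -> agree -> charlie
i=1: BASE=echo L=delta R=hotel all differ -> CONFLICT
i=2: L=alpha, R=bravo=BASE -> take LEFT -> alpha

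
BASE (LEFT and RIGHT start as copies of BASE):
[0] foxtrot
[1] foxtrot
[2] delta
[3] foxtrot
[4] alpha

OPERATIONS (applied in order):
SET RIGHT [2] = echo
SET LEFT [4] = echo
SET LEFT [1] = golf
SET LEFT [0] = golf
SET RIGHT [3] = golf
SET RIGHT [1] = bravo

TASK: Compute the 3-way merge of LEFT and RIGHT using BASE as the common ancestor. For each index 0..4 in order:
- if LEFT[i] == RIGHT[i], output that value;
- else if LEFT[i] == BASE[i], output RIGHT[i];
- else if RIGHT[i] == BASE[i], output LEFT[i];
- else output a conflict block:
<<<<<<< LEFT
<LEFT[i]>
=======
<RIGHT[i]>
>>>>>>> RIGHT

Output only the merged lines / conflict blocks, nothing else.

Final LEFT:  [golf, golf, delta, foxtrot, echo]
Final RIGHT: [foxtrot, bravo, echo, golf, alpha]
i=0: L=golf, R=foxtrot=BASE -> take LEFT -> golf
i=1: BASE=foxtrot L=golf R=bravo all differ -> CONFLICT
i=2: L=delta=BASE, R=echo -> take RIGHT -> echo
i=3: L=foxtrot=BASE, R=golf -> take RIGHT -> golf
i=4: L=echo, R=alpha=BASE -> take LEFT -> echo

Answer: golf
<<<<<<< LEFT
golf
=======
bravo
>>>>>>> RIGHT
echo
golf
echo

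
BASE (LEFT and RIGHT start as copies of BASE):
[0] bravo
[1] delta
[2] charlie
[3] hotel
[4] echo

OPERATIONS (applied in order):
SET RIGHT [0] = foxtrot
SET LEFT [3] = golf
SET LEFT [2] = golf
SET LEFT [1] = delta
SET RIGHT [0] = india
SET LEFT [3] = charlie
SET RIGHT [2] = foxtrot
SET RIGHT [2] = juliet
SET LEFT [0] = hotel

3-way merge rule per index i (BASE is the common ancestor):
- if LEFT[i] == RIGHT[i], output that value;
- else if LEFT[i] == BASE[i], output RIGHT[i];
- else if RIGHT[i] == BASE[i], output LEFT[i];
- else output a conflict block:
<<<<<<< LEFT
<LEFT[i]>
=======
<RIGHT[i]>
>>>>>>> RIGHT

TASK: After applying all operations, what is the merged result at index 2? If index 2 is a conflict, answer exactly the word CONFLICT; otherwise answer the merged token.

Answer: CONFLICT

Derivation:
Final LEFT:  [hotel, delta, golf, charlie, echo]
Final RIGHT: [india, delta, juliet, hotel, echo]
i=0: BASE=bravo L=hotel R=india all differ -> CONFLICT
i=1: L=delta R=delta -> agree -> delta
i=2: BASE=charlie L=golf R=juliet all differ -> CONFLICT
i=3: L=charlie, R=hotel=BASE -> take LEFT -> charlie
i=4: L=echo R=echo -> agree -> echo
Index 2 -> CONFLICT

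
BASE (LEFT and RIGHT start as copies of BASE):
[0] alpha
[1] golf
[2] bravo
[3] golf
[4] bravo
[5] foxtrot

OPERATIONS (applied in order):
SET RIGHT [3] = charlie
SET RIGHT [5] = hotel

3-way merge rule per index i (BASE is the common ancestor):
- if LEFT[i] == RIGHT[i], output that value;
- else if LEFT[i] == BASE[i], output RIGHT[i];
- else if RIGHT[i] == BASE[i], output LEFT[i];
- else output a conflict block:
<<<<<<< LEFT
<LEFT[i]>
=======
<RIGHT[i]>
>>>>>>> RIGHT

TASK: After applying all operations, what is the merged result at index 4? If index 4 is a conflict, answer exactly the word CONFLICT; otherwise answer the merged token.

Final LEFT:  [alpha, golf, bravo, golf, bravo, foxtrot]
Final RIGHT: [alpha, golf, bravo, charlie, bravo, hotel]
i=0: L=alpha R=alpha -> agree -> alpha
i=1: L=golf R=golf -> agree -> golf
i=2: L=bravo R=bravo -> agree -> bravo
i=3: L=golf=BASE, R=charlie -> take RIGHT -> charlie
i=4: L=bravo R=bravo -> agree -> bravo
i=5: L=foxtrot=BASE, R=hotel -> take RIGHT -> hotel
Index 4 -> bravo

Answer: bravo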